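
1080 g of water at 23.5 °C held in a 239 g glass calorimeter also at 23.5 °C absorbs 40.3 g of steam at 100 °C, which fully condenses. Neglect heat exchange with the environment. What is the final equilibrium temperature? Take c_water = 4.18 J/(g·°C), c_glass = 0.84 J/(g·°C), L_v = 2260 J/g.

T_f ≈ 44.8 °C

Sum of m c ΔT and latent-heat terms is zero:
steam→water at 100 °C releases m L_v = 40.3·2260 = 91078
  condensed water 100 °C→T: 168.45(T − 100)
  original water: 4514.4(T − 23.5)
  glass cup: 239·0.84·(T − 23.5) = 200.76(T − 23.5)
4883.6 T = 91078 + 16845 + 110806 = 218730
T ≈ 44.79 °C — below 100 °C, confirming all the steam condensed.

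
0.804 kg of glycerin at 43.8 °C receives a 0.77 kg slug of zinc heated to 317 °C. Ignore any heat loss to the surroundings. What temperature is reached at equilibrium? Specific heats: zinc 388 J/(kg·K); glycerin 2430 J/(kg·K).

Heat lost by the zinc equals heat gained by the glycerin:
0.77×388×(317 − T) = 0.804×2430×(T − 43.8)
298.76(317 − T) = 1953.7(T − 43.8)
2252.5 T = 180280  ⇒  T ≈ 80.04 °C

T_f ≈ 80.0 °C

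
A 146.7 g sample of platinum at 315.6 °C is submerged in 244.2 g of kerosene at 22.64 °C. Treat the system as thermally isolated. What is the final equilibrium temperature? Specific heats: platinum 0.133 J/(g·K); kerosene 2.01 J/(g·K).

T_f ≈ 33.8 °C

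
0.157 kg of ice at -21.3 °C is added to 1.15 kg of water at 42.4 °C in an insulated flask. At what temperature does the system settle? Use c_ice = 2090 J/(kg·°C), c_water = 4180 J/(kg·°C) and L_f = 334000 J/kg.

T_f ≈ 26.4 °C

Heat gained plus heat lost sum to zero:
ice -21.3→0 °C: 0.157×2090×21.3 = 6989.2
  fusion: m_ice L_f = 0.157×334000 = 52438
  warm the meltwater: 656.26 T
  water cools: 1.15×4180×(T − 42.4) = 4807(T − 42.4)
5463.3 T = 203817 − 59427 = 144390
T ≈ 26.43 °C — above 0 °C, consistent with complete melting.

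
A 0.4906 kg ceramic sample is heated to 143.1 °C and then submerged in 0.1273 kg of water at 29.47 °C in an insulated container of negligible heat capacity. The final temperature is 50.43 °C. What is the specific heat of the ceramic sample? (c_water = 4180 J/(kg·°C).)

c ≈ 245 J/(kg·°C)

m_s c (T_s − T_f) = m_water c_water (T_f − T_0):
0.4906·c·(143.1 − 50.43) = 0.1273·4180·(50.43 − 29.47)
45.46 c = 11153  ⇒  c ≈ 245.3 J/(kg·°C)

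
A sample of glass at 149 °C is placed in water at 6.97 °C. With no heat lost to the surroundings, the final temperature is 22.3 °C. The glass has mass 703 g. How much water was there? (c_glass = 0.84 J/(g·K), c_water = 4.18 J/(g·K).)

Energy conservation, ΣQ = 0:
703×0.84×(22.3 − 149) + m×4.18×(22.3 − 6.97) = 0
64.08 m = 74819
m = 74819/64.08 ≈ 1168 g

m ≈ 1170 g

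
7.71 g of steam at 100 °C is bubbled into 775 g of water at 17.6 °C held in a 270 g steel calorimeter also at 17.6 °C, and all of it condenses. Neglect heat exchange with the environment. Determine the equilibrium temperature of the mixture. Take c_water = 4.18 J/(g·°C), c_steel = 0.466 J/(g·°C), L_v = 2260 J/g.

T_f ≈ 23.5 °C

Heat gained plus heat lost sum to zero:
condense steam: −7.71×2260 = −17425
  condensate cools 100→T: 7.71×4.18×(T − 100) = 32.23(T − 100)
  water warms: 775×4.18×(T − 17.6) = 3239.5(T − 17.6)
  steel cup: 270×0.466×(T − 17.6) = 125.82(T − 17.6)
3397.5 T = 17425 + 3222.8 + 59230 = 79877
T ≈ 23.51 °C — below 100 °C, confirming all the steam condensed.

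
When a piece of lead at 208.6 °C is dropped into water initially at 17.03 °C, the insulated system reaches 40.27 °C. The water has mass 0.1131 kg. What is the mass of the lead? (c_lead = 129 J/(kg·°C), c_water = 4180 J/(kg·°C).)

m ≈ 0.506 kg

Setting the total heat transfer to zero:
m·129·(40.27 − 208.6) + 0.1131·4180·(40.27 − 17.03) = 0
-21715 m = -10987
m = -10987/-21715 ≈ 0.506 kg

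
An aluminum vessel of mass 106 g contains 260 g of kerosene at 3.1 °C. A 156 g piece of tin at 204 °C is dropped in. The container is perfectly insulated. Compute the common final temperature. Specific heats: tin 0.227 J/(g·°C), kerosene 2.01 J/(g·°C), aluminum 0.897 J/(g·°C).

T_f ≈ 14.0 °C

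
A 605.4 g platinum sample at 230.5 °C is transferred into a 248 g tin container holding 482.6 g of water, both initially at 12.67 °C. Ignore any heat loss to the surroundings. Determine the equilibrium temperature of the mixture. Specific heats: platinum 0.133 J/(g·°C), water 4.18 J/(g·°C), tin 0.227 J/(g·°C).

Setting the total heat transfer to zero:
605.4*0.133*(T − 230.5) + 482.6*4.18*(T − 12.67) + 248*0.227*(T − 12.67) = 0
80.52(T − 230.5) + 2017.3(T − 12.67) + 56.3(T − 12.67) = 0
2154.1 T = 44832
T ≈ 20.81 °C

T_f ≈ 20.8 °C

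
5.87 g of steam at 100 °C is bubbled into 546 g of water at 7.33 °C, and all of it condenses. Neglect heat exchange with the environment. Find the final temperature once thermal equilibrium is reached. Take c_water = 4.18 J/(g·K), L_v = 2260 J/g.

T_f ≈ 14.1 °C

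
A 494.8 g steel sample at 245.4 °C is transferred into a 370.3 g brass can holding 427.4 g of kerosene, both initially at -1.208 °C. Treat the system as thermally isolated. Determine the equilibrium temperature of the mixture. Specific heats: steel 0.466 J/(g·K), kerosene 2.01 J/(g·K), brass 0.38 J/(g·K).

T_f = Σ m_i c_i T_i / Σ m_i c_i:
T_f = (230.58·245.4 + 859.07·(-1.208) + 140.71·(-1.208)) / (230.58 + 859.07 + 140.71)
    = 55376 / 1230.4 ≈ 45.01 °C

T_f ≈ 45.0 °C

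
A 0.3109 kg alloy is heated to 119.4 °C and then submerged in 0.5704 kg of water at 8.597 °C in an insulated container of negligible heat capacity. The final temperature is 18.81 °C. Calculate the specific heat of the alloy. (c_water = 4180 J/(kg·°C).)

c ≈ 779 J/(kg·°C)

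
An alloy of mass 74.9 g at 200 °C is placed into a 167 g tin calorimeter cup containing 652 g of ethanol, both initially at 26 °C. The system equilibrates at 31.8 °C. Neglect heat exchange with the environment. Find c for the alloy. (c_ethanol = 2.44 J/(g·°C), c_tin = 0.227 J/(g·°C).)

c ≈ 0.75 J/(g·°C)

Let T be the final temperature. ΣQ_i = 0:
74.9·c·(31.8 − 200) + 652·2.44·(31.8 − 26) + 167·0.227·(31.8 − 26) = 0
-12598 c = -9447
c = -9447/-12598 ≈ 0.7499 J/(g·°C)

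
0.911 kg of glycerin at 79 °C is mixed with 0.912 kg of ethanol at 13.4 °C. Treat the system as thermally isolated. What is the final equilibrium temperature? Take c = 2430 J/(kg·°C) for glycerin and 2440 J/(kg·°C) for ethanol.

|Q_glycerin| = |Q_ethanol|:
0.911×2430×(79 − T) = 0.912×2440×(T − 13.4)
2213.7(79 − T) = 2225.3(T − 13.4)
4439 T = 204703  ⇒  T ≈ 46.11 °C

T_f ≈ 46.1 °C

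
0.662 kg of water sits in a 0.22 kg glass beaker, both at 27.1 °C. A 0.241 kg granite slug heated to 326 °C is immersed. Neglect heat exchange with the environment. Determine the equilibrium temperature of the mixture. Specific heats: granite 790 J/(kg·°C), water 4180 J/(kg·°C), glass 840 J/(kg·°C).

Setting the total heat transfer to zero:
0.241×790×(T − 326) + 0.662×4180×(T − 27.1) + 0.22×840×(T − 27.1) = 0
190.39(T − 326) + 2767.2(T − 27.1) + 184.8(T − 27.1) = 0
3142.4 T = 142065
T = 142065/3142.4 ≈ 45.21 °C

T_f ≈ 45.2 °C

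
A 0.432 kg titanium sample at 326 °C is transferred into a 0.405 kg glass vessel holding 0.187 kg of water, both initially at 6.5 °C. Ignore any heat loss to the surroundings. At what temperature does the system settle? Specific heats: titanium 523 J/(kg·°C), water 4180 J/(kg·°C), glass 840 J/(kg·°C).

T_f is the heat-capacity-weighted average of the initial temperatures:
T_f = (225.94×326 + 781.66×6.5 + 340.2×6.5) / (225.94 + 781.66 + 340.2)
    = 80947 / 1347.8 ≈ 60.06 °C

T_f ≈ 60.1 °C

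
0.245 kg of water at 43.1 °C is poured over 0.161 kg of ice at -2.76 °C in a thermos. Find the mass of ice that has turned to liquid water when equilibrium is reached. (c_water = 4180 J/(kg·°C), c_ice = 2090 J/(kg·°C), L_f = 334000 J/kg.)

Heat available from the water dropping to 0 °C: 0.245·4180·43.1 = 44139 J.
Warming the ice to 0 °C takes 0.161·2090·2.76 = 928.71 J, leaving 43210 J for melting.
Melting all 0.161 kg of ice would need 0.161·334000 = 53774 J.
That's not enough to melt it all — equilibrium is at 0 °C with ice remaining.
m_melt = 43210 / L_f = 0.1294 kg.

m_melted ≈ 0.129 kg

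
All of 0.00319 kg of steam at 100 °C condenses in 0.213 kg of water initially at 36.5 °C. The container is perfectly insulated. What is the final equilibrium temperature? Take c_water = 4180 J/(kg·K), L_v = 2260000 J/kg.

Heat gained plus heat lost sum to zero:
condense steam: −0.00319·2260000 = −7209.4
  condensed water 100 °C→T: 13.33(T − 100)
  water warms: 0.213·4180·(T − 36.5) = 890.34(T − 36.5)
903.67 T = 7209.4 + 1333.4 + 32497 = 41040
T ≈ 45.41 °C, under the boiling point, so the assumption holds.

T_f ≈ 45.4 °C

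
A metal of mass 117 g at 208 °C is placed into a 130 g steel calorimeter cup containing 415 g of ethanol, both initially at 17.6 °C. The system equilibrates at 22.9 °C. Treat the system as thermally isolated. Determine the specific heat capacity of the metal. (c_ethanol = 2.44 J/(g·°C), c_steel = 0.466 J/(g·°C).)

c ≈ 0.263 J/(g·°C)

Net heat exchanged in the isolated system is zero:
117×c×(22.9 − 208) + 415×2.44×(22.9 − 17.6) + 130×0.466×(22.9 − 17.6) = 0
-21657 c = -5687.9
c = -5687.9/-21657 ≈ 0.2626 J/(g·°C)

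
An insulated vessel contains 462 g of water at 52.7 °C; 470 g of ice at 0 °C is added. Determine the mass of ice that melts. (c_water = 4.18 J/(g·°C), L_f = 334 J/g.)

Water can give up m c ΔT = 462·4.18·52.7 = 101772 J before reaching 0 °C.
To melt every bit of ice: 470·334 = 156980 J.
Since 101772 < 156980 J, not all the ice melts; equilibrium is at 0 °C.
m_melted·334 = 101772  ⇒  m_melted ≈ 304.7 g.

m_melted ≈ 305 g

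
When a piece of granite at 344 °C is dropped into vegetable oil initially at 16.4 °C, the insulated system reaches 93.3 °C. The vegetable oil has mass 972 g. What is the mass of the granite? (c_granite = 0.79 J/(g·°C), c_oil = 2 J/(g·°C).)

Setting the total heat transfer to zero:
m×0.79×(93.3 − 344) + 972×2×(93.3 − 16.4) = 0
-198.05 m = -149494
m = -149494/-198.05 ≈ 754.8 g

m ≈ 755 g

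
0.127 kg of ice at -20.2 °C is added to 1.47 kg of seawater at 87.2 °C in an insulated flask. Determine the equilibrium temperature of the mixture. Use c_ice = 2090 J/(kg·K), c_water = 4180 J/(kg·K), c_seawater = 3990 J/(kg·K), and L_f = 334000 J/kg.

T_f ≈ 72.5 °C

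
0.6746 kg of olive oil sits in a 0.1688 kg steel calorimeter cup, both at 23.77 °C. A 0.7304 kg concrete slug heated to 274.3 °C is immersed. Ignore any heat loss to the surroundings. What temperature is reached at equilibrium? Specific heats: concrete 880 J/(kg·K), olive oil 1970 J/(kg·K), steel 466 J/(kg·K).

T_f ≈ 102.3 °C

Conservation of energy gives ΣQ = 0:
0.7304·880·(T − 274.3) + 0.6746·1970·(T − 23.77) + 0.1688·466·(T − 23.77) = 0
(642.75 + 1329 + 78.66) T = 642.75·274.3 + 1329·23.77 + 78.66·23.77
T = 209766 / 2050.4 = 102 °C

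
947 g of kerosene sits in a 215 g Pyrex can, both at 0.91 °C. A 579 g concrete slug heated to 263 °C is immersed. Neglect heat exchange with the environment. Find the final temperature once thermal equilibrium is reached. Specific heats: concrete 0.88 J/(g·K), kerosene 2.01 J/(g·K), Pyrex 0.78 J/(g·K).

T_f ≈ 52.7 °C

Heat gained plus heat lost sum to zero:
579*0.88*(T − 263) + 947*2.01*(T − 0.91) + 215*0.78*(T − 0.91) = 0
(509.52 + 1903.5 + 167.7) T = 509.52*263 + 1903.5*0.91 + 167.7*0.91
T = 135889 / 2580.7 = 52.7 °C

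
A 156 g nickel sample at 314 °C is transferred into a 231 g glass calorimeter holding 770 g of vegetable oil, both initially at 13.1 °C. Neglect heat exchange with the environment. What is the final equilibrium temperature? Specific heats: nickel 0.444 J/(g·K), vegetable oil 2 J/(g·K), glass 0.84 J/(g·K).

T_f is the heat-capacity-weighted average of the initial temperatures:
T_f = (69.26·314 + 1540·13.1 + 194.04·13.1) / (69.26 + 1540 + 194.04)
    = 44465 / 1803.3 ≈ 24.66 °C

T_f ≈ 24.7 °C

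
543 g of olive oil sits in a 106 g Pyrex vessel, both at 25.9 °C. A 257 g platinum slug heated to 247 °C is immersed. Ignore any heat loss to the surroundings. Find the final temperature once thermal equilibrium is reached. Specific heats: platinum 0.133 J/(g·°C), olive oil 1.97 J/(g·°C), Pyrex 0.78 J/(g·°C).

Let T be the final temperature. ΣQ_i = 0:
257×0.133×(T − 247) + 543×1.97×(T − 25.9) + 106×0.78×(T − 25.9) = 0
34.18(T − 247) + 1069.7(T − 25.9) + 82.68(T − 25.9) = 0
(34.18 + 1069.7 + 82.68) T = 34.18×247 + 1069.7×25.9 + 82.68×25.9
T = 38290 / 1186.6 = 32.3 °C

T_f ≈ 32.3 °C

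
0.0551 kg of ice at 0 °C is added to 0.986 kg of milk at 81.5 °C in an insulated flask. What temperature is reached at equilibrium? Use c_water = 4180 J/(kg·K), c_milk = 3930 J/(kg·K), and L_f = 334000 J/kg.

Setting the total heat transfer to zero:
melt ice: 0.0551·334000 = 18403
  meltwater 0→T: 0.0551·4180·T = 230.32 T
  milk: 3875(T − 81.5)
4105.3 T = 315811 − 18403 = 297407
T ≈ 72.44 °C (positive, so assuming full melt was valid).

T_f ≈ 72.4 °C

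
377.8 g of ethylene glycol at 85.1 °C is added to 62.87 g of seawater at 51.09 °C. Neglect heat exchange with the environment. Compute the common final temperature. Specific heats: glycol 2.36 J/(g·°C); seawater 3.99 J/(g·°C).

Conservation of energy gives ΣQ = 0:
377.8·2.36·(T − 85.1) + 62.87·3.99·(T − 51.09) = 0
891.61(T − 85.1) + 250.85(T − 51.09) = 0
(891.61 + 250.85) T = 891.61·85.1 + 250.85·51.09
T = 88692 / 1142.5 = 77.6 °C

T_f ≈ 77.6 °C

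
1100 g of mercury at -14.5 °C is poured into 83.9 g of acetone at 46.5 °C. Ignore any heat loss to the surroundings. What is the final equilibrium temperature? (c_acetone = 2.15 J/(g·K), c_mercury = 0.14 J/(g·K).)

T_f ≈ 18.4 °C

Energy conservation, ΣQ = 0:
83.9*2.15*(T − 46.5) + 1100*0.14*(T − (-14.5)) = 0
180.38(T − 46.5) + 154(T − (-14.5)) = 0
334.38 T = 6154.9
T = 6154.9 / 334.38 = 18.4 °C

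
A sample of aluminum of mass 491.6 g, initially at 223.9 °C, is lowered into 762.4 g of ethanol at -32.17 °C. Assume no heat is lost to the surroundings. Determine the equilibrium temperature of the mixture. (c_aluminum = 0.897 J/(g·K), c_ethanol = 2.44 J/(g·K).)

Energy conservation, ΣQ = 0:
491.6*0.897*(T − 223.9) + 762.4*2.44*(T − (-32.17)) = 0
(440.97 + 1860.3) T = 440.97*223.9 + 1860.3*(-32.17)
T ≈ 16.90 °C

T_f ≈ 16.9 °C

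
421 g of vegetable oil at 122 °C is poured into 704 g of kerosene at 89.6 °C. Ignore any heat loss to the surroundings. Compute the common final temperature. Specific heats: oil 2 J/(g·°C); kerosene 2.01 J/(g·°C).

T_f ≈ 101.7 °C

Heat lost by the oil equals heat gained by the kerosene:
421·2·(122 − T) = 704·2.01·(T − 89.6)
842(122 − T) = 1415(T − 89.6)
2257 T = 229512  ⇒  T ≈ 101.69 °C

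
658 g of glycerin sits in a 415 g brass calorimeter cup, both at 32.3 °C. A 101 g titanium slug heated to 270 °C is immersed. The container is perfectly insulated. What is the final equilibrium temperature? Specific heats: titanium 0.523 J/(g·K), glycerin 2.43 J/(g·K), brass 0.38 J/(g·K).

T_f ≈ 39.2 °C

T_f is the heat-capacity-weighted average of the initial temperatures:
T_f = (52.82*270 + 1598.9*32.3 + 157.7*32.3) / (52.82 + 1598.9 + 157.7)
    = 71002 / 1809.5 ≈ 39.24 °C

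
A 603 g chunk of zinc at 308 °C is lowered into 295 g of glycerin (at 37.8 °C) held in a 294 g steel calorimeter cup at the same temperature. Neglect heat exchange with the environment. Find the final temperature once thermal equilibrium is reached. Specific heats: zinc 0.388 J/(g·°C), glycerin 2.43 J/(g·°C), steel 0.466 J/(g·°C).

Heat gained plus heat lost sum to zero:
603×0.388×(T − 308) + 295×2.43×(T − 37.8) + 294×0.466×(T − 37.8) = 0
233.96(T − 308) + 716.85(T − 37.8) + 137(T − 37.8) = 0
(233.96 + 716.85 + 137) T = 233.96×308 + 716.85×37.8 + 137×37.8
T = 104337/1087.8 ≈ 95.91 °C

T_f ≈ 95.9 °C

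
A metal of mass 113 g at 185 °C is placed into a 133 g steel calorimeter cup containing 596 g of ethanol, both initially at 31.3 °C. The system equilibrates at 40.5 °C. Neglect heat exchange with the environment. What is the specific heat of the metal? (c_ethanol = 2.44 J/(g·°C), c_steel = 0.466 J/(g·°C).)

c ≈ 0.854 J/(g·°C)

Net heat exchanged in the isolated system is zero:
113·c·(40.5 − 185) + 596·2.44·(40.5 − 31.3) + 133·0.466·(40.5 − 31.3) = 0
-16328 c = -13949
c = -13949/-16328 ≈ 0.8543 J/(g·°C)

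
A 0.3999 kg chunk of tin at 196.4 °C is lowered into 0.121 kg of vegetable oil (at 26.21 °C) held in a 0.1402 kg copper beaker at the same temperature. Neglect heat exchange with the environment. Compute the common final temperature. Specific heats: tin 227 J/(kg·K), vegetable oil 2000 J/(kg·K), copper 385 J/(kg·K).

Heat gained plus heat lost sum to zero:
0.3999*227*(T − 196.4) + 0.121*2000*(T − 26.21) + 0.1402*385*(T − 26.21) = 0
90.78(T − 196.4) + 242(T − 26.21) + 53.98(T − 26.21) = 0
386.75 T = 25586
T ≈ 66.16 °C

T_f ≈ 66.2 °C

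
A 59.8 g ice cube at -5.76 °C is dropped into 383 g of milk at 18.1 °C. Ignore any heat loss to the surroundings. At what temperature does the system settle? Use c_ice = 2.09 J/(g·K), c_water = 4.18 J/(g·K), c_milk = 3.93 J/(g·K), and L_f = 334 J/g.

Heat gained plus heat lost sum to zero:
ice -5.76→0 °C: 59.8×2.09×5.76 = 719.9
  fusion: m_ice L_f = 59.8×334 = 19973
  meltwater 0→T: 59.8×4.18×T = 249.96 T
  milk: 1505.2(T − 18.1)
1755.2 T = 27244 − 20693 = 6550.8
T ≈ 3.73 °C — above 0 °C, consistent with complete melting.

T_f ≈ 3.7 °C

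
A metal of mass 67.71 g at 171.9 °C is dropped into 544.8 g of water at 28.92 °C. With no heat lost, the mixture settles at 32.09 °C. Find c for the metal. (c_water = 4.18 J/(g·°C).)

Heat lost by the metal = heat gained by the water:
67.71×c×(171.9 − 32.09) = 544.8×4.18×(32.09 − 28.92)
9466.5 c = 7218.9  ⇒  c ≈ 0.7626 J/(g·°C)

c ≈ 0.763 J/(g·°C)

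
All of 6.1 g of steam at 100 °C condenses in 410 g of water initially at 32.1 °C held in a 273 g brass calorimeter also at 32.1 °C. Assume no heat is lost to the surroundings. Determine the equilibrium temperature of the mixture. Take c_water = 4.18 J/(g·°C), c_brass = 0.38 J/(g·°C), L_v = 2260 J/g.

Energy conservation, ΣQ = 0:
condense steam: −6.1·2260 = −13786; condensate cools 100→T: 6.1·4.18·(T − 100) = 25.5(T − 100); original water: 1713.8(T − 32.1); cup: 103.74(T − 32.1)
1843 T = 13786 + 2549.8 + 58343 = 74679
T ≈ 40.52 °C — below 100 °C, confirming all the steam condensed.

T_f ≈ 40.5 °C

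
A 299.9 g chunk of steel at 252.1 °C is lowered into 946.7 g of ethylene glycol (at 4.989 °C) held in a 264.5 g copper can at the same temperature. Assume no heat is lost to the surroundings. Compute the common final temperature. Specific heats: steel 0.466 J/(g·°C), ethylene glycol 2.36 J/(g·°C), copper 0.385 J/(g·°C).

T_f is the heat-capacity-weighted average of the initial temperatures:
T_f = (139.75·252.1 + 2234.2·4.989 + 101.83·4.989) / (139.75 + 2234.2 + 101.83)
    = 46886 / 2475.8 ≈ 18.94 °C

T_f ≈ 18.9 °C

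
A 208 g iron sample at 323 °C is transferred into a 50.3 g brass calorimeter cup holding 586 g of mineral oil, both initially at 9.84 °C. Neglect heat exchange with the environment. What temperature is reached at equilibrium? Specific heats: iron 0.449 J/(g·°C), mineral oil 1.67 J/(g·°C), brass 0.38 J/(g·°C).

Let T be the final temperature. ΣQ_i = 0:
208·0.449·(T − 323) + 586·1.67·(T − 9.84) + 50.3·0.38·(T − 9.84) = 0
93.39(T − 323) + 978.62(T − 9.84) + 19.11(T − 9.84) = 0
1091.1 T = 39983
T ≈ 36.64 °C

T_f ≈ 36.6 °C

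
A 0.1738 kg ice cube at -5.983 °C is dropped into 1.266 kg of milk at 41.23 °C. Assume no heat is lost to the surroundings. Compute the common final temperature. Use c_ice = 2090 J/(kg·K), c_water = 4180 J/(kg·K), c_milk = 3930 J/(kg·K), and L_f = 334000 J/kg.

Let T be the final temperature. ΣQ_i = 0:
warm ice to 0 °C: 0.1738·2090·(0 − (-5.983)) = 2173.3
  fusion: m_ice L_f = 0.1738·334000 = 58049
  warm the meltwater: 726.48 T
  milk cools: 1.266·3930·(T − 41.23) = 4975.4(T − 41.23)
5701.9 T = 205135 − 60222 = 144912
T ≈ 25.41 °C (positive, so assuming full melt was valid).

T_f ≈ 25.4 °C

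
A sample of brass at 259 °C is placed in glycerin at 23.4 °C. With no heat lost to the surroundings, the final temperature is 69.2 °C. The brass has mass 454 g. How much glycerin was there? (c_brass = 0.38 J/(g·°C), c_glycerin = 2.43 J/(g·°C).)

|Q_brass| = |Q_glycerin|:
454·0.38·(259 − 69.2) = m·2.43·(69.2 − 23.4)
111.29 m = 32744  ⇒  m ≈ 294.2 g

m ≈ 294 g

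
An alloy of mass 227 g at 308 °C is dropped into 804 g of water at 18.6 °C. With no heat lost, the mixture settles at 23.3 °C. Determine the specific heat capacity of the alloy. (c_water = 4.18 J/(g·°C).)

c ≈ 0.244 J/(g·°C)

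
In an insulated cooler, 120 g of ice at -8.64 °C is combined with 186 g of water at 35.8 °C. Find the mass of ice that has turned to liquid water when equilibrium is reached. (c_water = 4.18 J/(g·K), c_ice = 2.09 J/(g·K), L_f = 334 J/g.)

m_melted ≈ 76.8 g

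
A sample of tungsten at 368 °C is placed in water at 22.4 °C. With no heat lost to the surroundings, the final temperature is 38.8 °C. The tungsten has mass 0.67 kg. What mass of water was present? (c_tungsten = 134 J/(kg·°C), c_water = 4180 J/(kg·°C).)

m ≈ 0.431 kg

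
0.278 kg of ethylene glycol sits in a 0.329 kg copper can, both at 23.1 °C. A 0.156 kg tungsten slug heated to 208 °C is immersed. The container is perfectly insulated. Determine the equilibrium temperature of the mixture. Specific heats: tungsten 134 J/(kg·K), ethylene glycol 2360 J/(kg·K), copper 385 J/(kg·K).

Setting the total heat transfer to zero:
0.156·134·(T − 208) + 0.278·2360·(T − 23.1) + 0.329·385·(T − 23.1) = 0
20.9(T − 208) + 656.08(T − 23.1) + 126.67(T − 23.1) = 0
803.65 T = 22429
T ≈ 27.91 °C

T_f ≈ 27.9 °C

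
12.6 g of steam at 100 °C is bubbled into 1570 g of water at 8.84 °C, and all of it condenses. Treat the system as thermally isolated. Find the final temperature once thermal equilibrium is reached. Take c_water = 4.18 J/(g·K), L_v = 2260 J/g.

T_f ≈ 13.9 °C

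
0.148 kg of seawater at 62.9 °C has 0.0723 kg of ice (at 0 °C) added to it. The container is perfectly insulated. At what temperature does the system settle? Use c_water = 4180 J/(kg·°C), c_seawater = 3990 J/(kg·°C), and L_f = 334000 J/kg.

Let T be the final temperature. ΣQ_i = 0:
fusion: m_ice L_f = 0.0723×334000 = 24148
  meltwater 0→T: 0.0723×4180×T = 302.21 T
  seawater: 590.52(T − 62.9)
892.73 T = 37144 − 24148 = 12996
T ≈ 14.56 °C. Since T > 0 °C, the all-ice-melts assumption holds.

T_f ≈ 14.6 °C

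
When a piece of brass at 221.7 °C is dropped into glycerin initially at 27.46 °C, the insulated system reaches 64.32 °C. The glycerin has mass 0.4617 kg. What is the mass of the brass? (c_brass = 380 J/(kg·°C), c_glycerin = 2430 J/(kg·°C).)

Heat lost by the brass = heat gained by the glycerin:
m×380×(221.7 − 64.32) = 0.4617×2430×(64.32 − 27.46)
59804 m = 41354  ⇒  m ≈ 0.6915 kg

m ≈ 0.691 kg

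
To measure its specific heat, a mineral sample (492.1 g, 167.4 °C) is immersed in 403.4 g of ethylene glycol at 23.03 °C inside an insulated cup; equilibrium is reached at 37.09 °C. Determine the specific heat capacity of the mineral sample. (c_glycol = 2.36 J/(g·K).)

c ≈ 0.209 J/(g·K)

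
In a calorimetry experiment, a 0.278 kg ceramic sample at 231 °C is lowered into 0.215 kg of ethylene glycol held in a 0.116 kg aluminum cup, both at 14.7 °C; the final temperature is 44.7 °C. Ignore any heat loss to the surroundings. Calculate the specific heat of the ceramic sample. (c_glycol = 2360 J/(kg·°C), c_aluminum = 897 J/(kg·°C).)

Heat gained plus heat lost sum to zero:
0.278·c·(44.7 − 231) + 0.215·2360·(44.7 − 14.7) + 0.116·897·(44.7 − 14.7) = 0
-51.79 c = -18344
c = -18344/-51.79 ≈ 354.2 J/(kg·°C)

c ≈ 354 J/(kg·°C)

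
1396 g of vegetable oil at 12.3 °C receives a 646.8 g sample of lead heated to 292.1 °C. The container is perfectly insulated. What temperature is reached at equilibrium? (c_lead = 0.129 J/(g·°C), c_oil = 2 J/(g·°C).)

T_f ≈ 20.4 °C

Net heat exchanged in the isolated system is zero:
646.8·0.129·(T − 292.1) + 1396·2·(T − 12.3) = 0
(83.44 + 2792) T = 83.44·292.1 + 2792·12.3
T ≈ 20.42 °C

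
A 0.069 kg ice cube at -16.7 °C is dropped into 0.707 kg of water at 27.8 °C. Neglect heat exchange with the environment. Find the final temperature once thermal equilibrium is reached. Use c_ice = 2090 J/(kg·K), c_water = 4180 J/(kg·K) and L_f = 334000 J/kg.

Net heat exchanged in the isolated system is zero:
warm ice to 0 °C: 0.069·2090·(0 − (-16.7)) = 2408.3; fusion: m_ice L_f = 0.069·334000 = 23046; meltwater 0→T: 0.069·4180·T = 288.42 T; water: 2955.3(T − 27.8)
3243.7 T = 82156 − 25454 = 56702
T ≈ 17.48 °C. Since T > 0 °C, the all-ice-melts assumption holds.

T_f ≈ 17.5 °C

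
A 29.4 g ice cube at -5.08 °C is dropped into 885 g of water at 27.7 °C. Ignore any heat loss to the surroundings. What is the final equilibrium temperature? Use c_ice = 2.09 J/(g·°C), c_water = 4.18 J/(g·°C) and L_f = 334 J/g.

T_f ≈ 24.2 °C

Net heat exchanged in the isolated system is zero:
ice -5.08→0 °C: 29.4×2.09×5.08 = 312.15
  latent heat to melt: 29.4×334 = 9819.6
  warm the meltwater: 122.89 T
  water cools: 885×4.18×(T − 27.7) = 3699.3(T − 27.7)
3822.2 T = 102471 − 10132 = 92339
T ≈ 24.16 °C — above 0 °C, consistent with complete melting.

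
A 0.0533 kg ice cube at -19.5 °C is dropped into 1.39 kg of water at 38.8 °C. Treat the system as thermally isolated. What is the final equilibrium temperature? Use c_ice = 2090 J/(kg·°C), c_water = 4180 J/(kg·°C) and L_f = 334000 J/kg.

T_f ≈ 34.1 °C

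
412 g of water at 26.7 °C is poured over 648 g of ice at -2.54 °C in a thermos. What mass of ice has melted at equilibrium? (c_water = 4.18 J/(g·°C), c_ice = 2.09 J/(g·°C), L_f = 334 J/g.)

m_melted ≈ 127 g

Heat available from the water dropping to 0 °C: 412×4.18×26.7 = 45982 J.
Of that, 648×2.09×2.54 = 3440 J goes to bring the ice to 0 °C, leaving 42542 J.
Melting all 648 g of ice would need 648×334 = 216432 J.
42542 J < 216432 J, so only part of the ice melts and the system sits at 0 °C.
m_melted×334 = 42542  ⇒  m_melted ≈ 127.4 g.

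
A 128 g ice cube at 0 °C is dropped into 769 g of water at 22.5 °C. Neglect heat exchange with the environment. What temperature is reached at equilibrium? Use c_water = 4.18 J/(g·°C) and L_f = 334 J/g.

Let T be the final temperature. ΣQ_i = 0:
latent heat to melt: 128×334 = 42752
  meltwater 0→T: 128×4.18×T = 535.04 T
  water cools: 769×4.18×(T − 22.5) = 3214.4(T − 22.5)
3749.5 T = 72324 − 42752 = 29572
T ≈ 7.89 °C. Since T > 0 °C, the all-ice-melts assumption holds.

T_f ≈ 7.9 °C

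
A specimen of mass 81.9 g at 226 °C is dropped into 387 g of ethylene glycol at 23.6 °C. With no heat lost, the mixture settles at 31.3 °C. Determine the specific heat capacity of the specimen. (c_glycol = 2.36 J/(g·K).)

Energy conservation, ΣQ = 0:
81.9×c×(31.3 − 226) + 387×2.36×(31.3 − 23.6) = 0
-15946 c = -7032.6
c = -7032.6/-15946 ≈ 0.441 J/(g·K)

c ≈ 0.441 J/(g·K)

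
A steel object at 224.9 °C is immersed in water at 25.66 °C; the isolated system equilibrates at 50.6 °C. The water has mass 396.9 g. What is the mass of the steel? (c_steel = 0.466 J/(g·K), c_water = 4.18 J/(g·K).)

Heat lost by the steel = heat gained by the water:
m·0.466·(224.9 − 50.6) = 396.9·4.18·(50.6 − 25.66)
81.22 m = 41377  ⇒  m ≈ 509.4 g

m ≈ 509 g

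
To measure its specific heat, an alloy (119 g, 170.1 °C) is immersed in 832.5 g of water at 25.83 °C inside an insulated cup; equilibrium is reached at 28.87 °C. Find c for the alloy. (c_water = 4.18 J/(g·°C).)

c ≈ 0.629 J/(g·°C)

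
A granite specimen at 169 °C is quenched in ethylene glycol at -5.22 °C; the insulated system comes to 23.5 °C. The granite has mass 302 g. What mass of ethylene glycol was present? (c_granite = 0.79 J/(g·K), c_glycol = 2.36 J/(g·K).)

Setting the total heat transfer to zero:
302·0.79·(23.5 − 169) + m·2.36·(23.5 − (-5.22)) = 0
67.78 m = 34713
m = 34713/67.78 ≈ 512.2 g

m ≈ 512 g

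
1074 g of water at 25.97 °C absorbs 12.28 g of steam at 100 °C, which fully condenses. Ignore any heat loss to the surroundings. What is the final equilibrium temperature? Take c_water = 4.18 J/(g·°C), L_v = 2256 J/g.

T_f ≈ 32.9 °C

Setting the total heat transfer to zero:
steam→water at 100 °C releases m L_v = 12.28·2256 = 27704; condensed water 100 °C→T: 51.33(T − 100); original water: 4489.3(T − 25.97)
4540.7 T = 27704 + 5133 + 116588 = 149424
T ≈ 32.91 °C (< 100 °C, so full condensation is consistent).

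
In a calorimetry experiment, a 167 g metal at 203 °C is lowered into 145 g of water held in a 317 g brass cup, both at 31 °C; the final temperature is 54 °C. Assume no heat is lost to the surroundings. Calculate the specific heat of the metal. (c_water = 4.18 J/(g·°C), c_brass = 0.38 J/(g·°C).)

Heat gained plus heat lost sum to zero:
167×c×(54 − 203) + 145×4.18×(54 − 31) + 317×0.38×(54 − 31) = 0
-24883 c = -16711
c = -16711/-24883 ≈ 0.6716 J/(g·°C)

c ≈ 0.672 J/(g·°C)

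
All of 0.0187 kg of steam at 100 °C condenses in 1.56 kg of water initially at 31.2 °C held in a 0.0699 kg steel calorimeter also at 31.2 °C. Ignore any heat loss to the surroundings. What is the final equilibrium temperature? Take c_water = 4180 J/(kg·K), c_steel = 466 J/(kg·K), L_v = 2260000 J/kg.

T_f ≈ 38.4 °C

Energy balance with sensible and latent terms:
steam→water at 100 °C releases m L_v = 0.0187×2260000 = 42262
  condensate cools 100→T: 0.0187×4180×(T − 100) = 78.17(T − 100)
  water warms: 1.56×4180×(T − 31.2) = 6520.8(T − 31.2)
  cup: 32.57(T − 31.2)
6631.5 T = 42262 + 7816.6 + 204465 = 254544
T ≈ 38.38 °C, under the boiling point, so the assumption holds.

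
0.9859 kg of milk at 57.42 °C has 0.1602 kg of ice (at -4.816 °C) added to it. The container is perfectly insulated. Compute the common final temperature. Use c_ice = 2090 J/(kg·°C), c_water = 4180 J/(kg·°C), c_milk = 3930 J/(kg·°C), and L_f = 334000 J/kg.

T_f ≈ 36.8 °C

Energy balance with sensible and latent terms:
ice -4.816→0 °C: 0.1602·2090·4.816 = 1612.5; latent heat to melt: 0.1602·334000 = 53507; warm the meltwater: 669.64 T; milk cools: 0.9859·3930·(T − 57.42) = 3874.6(T − 57.42)
4544.2 T = 222479 − 55119 = 167360
T ≈ 36.83 °C (positive, so assuming full melt was valid).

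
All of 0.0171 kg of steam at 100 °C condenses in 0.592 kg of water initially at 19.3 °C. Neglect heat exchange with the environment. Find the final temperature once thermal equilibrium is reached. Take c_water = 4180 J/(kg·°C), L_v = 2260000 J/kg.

T_f ≈ 36.7 °C

Setting the total heat transfer to zero:
steam→water at 100 °C releases m L_v = 0.0171×2260000 = 38646; condensed water 100 °C→T: 71.48(T − 100); water warms: 0.592×4180×(T − 19.3) = 2474.6(T − 19.3)
2546 T = 38646 + 7147.8 + 47759 = 93553
T ≈ 36.74 °C (< 100 °C, so full condensation is consistent).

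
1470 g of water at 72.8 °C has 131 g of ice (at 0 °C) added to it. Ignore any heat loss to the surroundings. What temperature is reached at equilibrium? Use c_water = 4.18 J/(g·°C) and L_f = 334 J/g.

Setting the total heat transfer to zero:
latent heat to melt: 131·334 = 43754; warm the meltwater: 547.58 T; water: 6144.6(T − 72.8)
6692.2 T = 447327 − 43754 = 403573
T ≈ 60.31 °C — above 0 °C, consistent with complete melting.

T_f ≈ 60.3 °C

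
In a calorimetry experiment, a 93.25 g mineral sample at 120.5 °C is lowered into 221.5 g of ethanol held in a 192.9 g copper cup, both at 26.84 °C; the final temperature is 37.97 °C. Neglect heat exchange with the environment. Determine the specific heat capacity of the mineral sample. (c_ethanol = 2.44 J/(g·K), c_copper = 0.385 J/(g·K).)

Net heat exchanged in the isolated system is zero:
93.25×c×(37.97 − 120.5) + 221.5×2.44×(37.97 − 26.84) + 192.9×0.385×(37.97 − 26.84) = 0
-7695.9 c = -6841.9
c = -6841.9/-7695.9 ≈ 0.889 J/(g·K)

c ≈ 0.889 J/(g·K)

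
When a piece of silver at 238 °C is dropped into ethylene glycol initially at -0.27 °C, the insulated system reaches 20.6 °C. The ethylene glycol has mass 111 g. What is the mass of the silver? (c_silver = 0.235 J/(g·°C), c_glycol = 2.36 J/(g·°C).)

m ≈ 107 g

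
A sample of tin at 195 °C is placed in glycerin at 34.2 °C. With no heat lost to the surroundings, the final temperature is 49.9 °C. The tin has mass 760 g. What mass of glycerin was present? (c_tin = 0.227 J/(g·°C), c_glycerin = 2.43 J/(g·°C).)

m ≈ 656 g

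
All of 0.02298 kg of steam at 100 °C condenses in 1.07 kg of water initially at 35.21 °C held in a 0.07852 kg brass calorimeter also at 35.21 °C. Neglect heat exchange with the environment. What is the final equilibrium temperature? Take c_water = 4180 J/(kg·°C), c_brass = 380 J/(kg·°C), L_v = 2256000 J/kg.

T_f ≈ 47.8 °C

Energy balance with sensible and latent terms:
latent heat released on condensation: 0.02298·2256000 = 51843
  condensed water 100 °C→T: 96.06(T − 100)
  original water: 4472.6(T − 35.21)
  brass cup: 0.07852·380·(T − 35.21) = 29.84(T − 35.21)
4598.5 T = 51843 + 9605.6 + 158531 = 219979
T ≈ 47.84 °C — below 100 °C, confirming all the steam condensed.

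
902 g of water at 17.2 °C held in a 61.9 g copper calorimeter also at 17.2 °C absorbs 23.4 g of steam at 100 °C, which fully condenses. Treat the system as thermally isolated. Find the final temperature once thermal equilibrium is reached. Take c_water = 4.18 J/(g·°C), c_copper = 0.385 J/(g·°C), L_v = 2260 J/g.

Energy balance with sensible and latent terms:
latent heat released on condensation: 23.4×2260 = 52884
  condensate cools 100→T: 23.4×4.18×(T − 100) = 97.81(T − 100)
  water warms: 902×4.18×(T − 17.2) = 3770.4(T − 17.2)
  cup: 23.83(T − 17.2)
3892 T = 52884 + 9781.2 + 65260 = 127925
T ≈ 32.87 °C — below 100 °C, confirming all the steam condensed.

T_f ≈ 32.9 °C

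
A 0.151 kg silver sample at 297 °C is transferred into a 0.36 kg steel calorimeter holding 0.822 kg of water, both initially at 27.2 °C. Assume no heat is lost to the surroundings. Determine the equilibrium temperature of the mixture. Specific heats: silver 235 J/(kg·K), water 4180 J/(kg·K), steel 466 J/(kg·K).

T_f ≈ 29.8 °C

Net heat exchanged in the isolated system is zero:
0.151×235×(T − 297) + 0.822×4180×(T − 27.2) + 0.36×466×(T − 27.2) = 0
35.48(T − 297) + 3436(T − 27.2) + 167.76(T − 27.2) = 0
3639.2 T = 108560
T ≈ 29.83 °C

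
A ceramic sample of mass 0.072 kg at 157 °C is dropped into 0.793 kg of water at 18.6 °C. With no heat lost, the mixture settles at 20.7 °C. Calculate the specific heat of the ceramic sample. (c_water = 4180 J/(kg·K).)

c ≈ 709 J/(kg·K)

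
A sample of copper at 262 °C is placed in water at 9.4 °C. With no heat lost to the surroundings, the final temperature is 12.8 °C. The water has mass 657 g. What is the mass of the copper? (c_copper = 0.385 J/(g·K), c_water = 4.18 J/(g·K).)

m ≈ 97.3 g

|Q_copper| = |Q_water|:
m·0.385·(262 − 12.8) = 657·4.18·(12.8 − 9.4)
95.94 m = 9337.3  ⇒  m ≈ 97.32 g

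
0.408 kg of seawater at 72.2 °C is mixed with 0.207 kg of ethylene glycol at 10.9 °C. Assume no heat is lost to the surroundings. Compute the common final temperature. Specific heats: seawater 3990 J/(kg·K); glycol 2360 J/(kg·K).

Conservation of energy gives ΣQ = 0:
0.408·3990·(T − 72.2) + 0.207·2360·(T − 10.9) = 0
1627.9(T − 72.2) + 488.52(T − 10.9) = 0
(1627.9 + 488.52) T = 1627.9·72.2 + 488.52·10.9
T ≈ 58.05 °C

T_f ≈ 58.1 °C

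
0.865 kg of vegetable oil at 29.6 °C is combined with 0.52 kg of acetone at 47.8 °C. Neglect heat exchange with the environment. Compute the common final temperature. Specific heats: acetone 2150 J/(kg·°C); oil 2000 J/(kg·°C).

T_f ≈ 36.7 °C

Net heat exchanged in the isolated system is zero:
0.52×2150×(T − 47.8) + 0.865×2000×(T − 29.6) = 0
(1118 + 1730) T = 1118×47.8 + 1730×29.6
T = 104648/2848 ≈ 36.74 °C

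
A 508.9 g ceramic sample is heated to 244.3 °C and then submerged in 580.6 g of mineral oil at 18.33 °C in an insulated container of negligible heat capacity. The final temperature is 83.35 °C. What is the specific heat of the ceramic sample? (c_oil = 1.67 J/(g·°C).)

c ≈ 0.77 J/(g·°C)

Heat lost by the ceramic sample = heat gained by the oil:
508.9×c×(244.3 − 83.35) = 580.6×1.67×(83.35 − 18.33)
81907 c = 63044  ⇒  c ≈ 0.7697 J/(g·°C)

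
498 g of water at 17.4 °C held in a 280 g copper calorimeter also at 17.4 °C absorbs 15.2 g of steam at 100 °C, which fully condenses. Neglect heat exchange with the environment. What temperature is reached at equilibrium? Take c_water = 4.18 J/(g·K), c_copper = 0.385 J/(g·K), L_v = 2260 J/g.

T_f ≈ 35.0 °C

Setting the total heat transfer to zero:
latent heat released on condensation: 15.2×2260 = 34352
  condensate cools 100→T: 15.2×4.18×(T − 100) = 63.54(T − 100)
  water warms: 498×4.18×(T − 17.4) = 2081.6(T − 17.4)
  copper cup: 280×0.385×(T − 17.4) = 107.8(T − 17.4)
2253 T = 34352 + 6353.6 + 38096 = 78802
T ≈ 34.98 °C (< 100 °C, so full condensation is consistent).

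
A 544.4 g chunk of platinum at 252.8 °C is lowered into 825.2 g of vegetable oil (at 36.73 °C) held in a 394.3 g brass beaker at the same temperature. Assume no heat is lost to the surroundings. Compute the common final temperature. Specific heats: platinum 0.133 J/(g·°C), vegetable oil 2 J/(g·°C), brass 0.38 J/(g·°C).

Taking heat into each body as positive, Σ m c ΔT = 0:
544.4*0.133*(T − 252.8) + 825.2*2*(T − 36.73) + 394.3*0.38*(T − 36.73) = 0
(72.41 + 1650.4 + 149.83) T = 72.41*252.8 + 1650.4*36.73 + 149.83*36.73
T = 84427 / 1872.6 = 45.1 °C

T_f ≈ 45.1 °C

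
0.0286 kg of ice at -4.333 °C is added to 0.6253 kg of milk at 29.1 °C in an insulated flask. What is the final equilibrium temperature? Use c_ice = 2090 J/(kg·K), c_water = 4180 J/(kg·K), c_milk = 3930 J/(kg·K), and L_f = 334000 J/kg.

Let T be the final temperature. ΣQ_i = 0:
warm ice to 0 °C: 0.0286·2090·(0 − (-4.333)) = 259
  fusion: m_ice L_f = 0.0286·334000 = 9552.4
  meltwater 0→T: 0.0286·4180·T = 119.55 T
  milk: 2457.4(T − 29.1)
2577 T = 71511 − 9811.4 = 61700
T ≈ 23.94 °C — above 0 °C, consistent with complete melting.

T_f ≈ 23.9 °C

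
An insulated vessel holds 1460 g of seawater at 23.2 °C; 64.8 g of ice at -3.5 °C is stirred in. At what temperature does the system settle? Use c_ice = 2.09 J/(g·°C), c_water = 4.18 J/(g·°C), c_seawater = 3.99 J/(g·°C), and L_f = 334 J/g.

T_f ≈ 18.5 °C

Setting the total heat transfer to zero:
warm ice to 0 °C: 64.8·2.09·(0 − (-3.5)) = 474.01; latent heat to melt: 64.8·334 = 21643; meltwater 0→T: 64.8·4.18·T = 270.86 T; seawater: 5825.4(T − 23.2)
6096.3 T = 135149 − 22117 = 113032
T ≈ 18.54 °C (positive, so assuming full melt was valid).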